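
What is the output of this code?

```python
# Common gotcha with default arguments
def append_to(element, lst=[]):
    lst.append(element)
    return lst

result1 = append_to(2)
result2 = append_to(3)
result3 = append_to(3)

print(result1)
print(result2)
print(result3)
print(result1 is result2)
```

Key concept: mutable default argument gotcha.
Step by step:
`result1 = append_to(2)` → result1 = [2]
`result2 = append_to(3)` → result1 = [2, 3] (same object as result2); result2 = [2, 3] (same object as result1)
`result3 = append_to(3)` → result1 = [2, 3, 3] (same object as result2, result3); result2 = [2, 3, 3] (same object as result1, result3); result3 = [2, 3, 3] (same object as result1, result2)
`print(result1)` → prints [2, 3, 3]
`print(result2)` → prints [2, 3, 3]
`print(result3)` → prints [2, 3, 3]
`print(result1 is result2)` → prints True

Answer:
[2, 3, 3]
[2, 3, 3]
[2, 3, 3]
True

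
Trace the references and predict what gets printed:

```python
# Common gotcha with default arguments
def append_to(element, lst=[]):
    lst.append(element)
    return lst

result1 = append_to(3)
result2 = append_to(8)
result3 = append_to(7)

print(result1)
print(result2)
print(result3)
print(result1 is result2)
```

Key concept: mutable default argument gotcha.
Step by step:
`result1 = append_to(3)` → result1 = [3]
`result2 = append_to(8)` → result1 = [3, 8] (same object as result2); result2 = [3, 8] (same object as result1)
`result3 = append_to(7)` → result1 = [3, 8, 7] (same object as result2, result3); result2 = [3, 8, 7] (same object as result1, result3); result3 = [3, 8, 7] (same object as result1, result2)
`print(result1)` → prints [3, 8, 7]
`print(result2)` → prints [3, 8, 7]
`print(result3)` → prints [3, 8, 7]
`print(result1 is result2)` → prints True

Answer:
[3, 8, 7]
[3, 8, 7]
[3, 8, 7]
True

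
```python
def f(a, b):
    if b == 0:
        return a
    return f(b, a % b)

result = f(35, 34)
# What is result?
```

f(35, 34) -> f(34, 1) -> f(1, 0) -> 1

Answer: 1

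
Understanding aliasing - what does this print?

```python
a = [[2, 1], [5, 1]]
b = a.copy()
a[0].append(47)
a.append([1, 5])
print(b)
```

Key concept: shallow copy with nested lists.
Step by step:
`a = [[2, 1], [5, 1]]` → a = [[2, 1], [5, 1]]
`b = a.copy()` → b = [[2, 1], [5, 1]]
`a[0].append(47)` → a = [[2, 1, 47], [5, 1]]; b = [[2, 1, 47], [5, 1]]
`a.append([1, 5])` → a = [[2, 1, 47], [5, 1], [1, 5]]
`print(b)` → prints [[2, 1, 47], [5, 1]]

Answer: [[2, 1, 47], [5, 1]]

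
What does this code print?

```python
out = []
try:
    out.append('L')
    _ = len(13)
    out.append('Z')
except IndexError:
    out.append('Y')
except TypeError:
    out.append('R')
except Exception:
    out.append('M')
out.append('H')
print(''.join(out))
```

Execution trace: 'L' (try body) → 'R' (except TypeError) → 'H' (after the try/except). Output: LRH

Answer: LRH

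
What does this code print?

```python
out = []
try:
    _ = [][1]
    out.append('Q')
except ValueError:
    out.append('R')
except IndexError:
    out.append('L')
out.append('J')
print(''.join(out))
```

Execution trace: 'L' (except IndexError) → 'J' (after the try/except). Output: LJ

Answer: LJ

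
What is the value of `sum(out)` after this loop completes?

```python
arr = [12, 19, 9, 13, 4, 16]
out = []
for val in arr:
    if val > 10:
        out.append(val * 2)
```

Sum of doubled values > 10
`out` takes the values: [] → [24] → [24, 38] → [24, 38, 26] → [24, 38, 26, 32]
So `sum(out)` = 120

Answer: 120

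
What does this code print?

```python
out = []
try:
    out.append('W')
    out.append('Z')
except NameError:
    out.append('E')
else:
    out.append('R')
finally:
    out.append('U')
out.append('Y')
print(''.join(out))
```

Execution trace: 'W' (try body) → 'Z' (try body, no exception) → 'R' (else) → 'U' (finally) → 'Y' (after the try/except). Output: WZRUY

Answer: WZRUY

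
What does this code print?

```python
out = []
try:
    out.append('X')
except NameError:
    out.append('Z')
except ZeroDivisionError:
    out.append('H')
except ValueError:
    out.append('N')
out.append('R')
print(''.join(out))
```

Execution trace: 'X' (try body, no exception) → 'R' (after the try/except). Output: XR

Answer: XR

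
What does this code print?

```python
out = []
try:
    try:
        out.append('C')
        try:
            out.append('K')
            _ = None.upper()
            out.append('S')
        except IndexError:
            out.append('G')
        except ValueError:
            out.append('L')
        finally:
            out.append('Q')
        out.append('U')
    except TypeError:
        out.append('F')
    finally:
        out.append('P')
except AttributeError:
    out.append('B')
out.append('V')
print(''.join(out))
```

Execution trace: 'C' (try body) → 'K' (inner try body) → 'Q' (inner finally) → 'P' (finally) → 'B' (outer except AttributeError) → 'V' (after the try/except). Output: CKQPBV

Answer: CKQPBV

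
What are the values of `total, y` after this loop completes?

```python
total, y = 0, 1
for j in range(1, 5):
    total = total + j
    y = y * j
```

Sum and factorial of 1 to 4
`total, y` takes the values: (0, 1) → (1, 1) → (3, 1) → (3, 2) → (6, 2) → (6, 6) → (10, 6) → (10, 24)

Answer: 10, 24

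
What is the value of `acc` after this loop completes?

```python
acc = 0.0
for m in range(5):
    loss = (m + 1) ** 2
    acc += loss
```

Sum of squared losses 1² + 2² + ... + 5²
`acc` takes the values: 0.0 → 1.0 → 5.0 → 14.0 → 30.0 → 55.0

Answer: 55.0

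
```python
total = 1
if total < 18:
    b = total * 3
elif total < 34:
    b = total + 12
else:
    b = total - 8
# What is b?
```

Trace:
`total = 1` → total = 1
`if total < 18: ...` → total < 18 is True → b = 3
So b = 3

Answer: 3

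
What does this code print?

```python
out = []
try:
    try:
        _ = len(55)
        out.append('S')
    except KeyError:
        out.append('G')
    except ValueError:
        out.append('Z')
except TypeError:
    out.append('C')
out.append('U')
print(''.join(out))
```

Execution trace: 'C' (outer except TypeError) → 'U' (after the try/except). Output: CU

Answer: CU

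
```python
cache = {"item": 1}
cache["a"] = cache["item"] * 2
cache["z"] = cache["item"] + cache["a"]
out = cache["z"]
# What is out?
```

Trace:
`cache = {"item": 1}` → cache = {'item': 1}
`cache["a"] = cache["item"] * 2` → cache = {'item': 1, 'a': 2}
`cache["z"] = cache["item"] + cache["a"]` → cache = {'item': 1, 'a': 2, 'z': 3}
`out = cache["z"]` → out = 3
So out = 3

Answer: 3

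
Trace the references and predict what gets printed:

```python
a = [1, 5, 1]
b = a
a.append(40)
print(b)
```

Key concept: basic list aliasing.
Step by step:
`a = [1, 5, 1]` → a = [1, 5, 1]
`b = a` → b = [1, 5, 1] (same object as a)
`a.append(40)` → a = [1, 5, 1, 40] (same object as b); b = [1, 5, 1, 40] (same object as a)
`print(b)` → prints [1, 5, 1, 40]

Answer: [1, 5, 1, 40]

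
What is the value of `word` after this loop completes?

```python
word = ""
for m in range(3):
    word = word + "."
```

Repeat '.' 3 times
`word` takes the values: "" → "." → ".." → "..."

Answer: "..."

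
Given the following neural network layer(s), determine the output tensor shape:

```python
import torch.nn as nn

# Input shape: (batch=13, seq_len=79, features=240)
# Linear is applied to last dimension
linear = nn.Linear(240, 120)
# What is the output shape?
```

Input: (13, 79, 240) -> Output: (13, 79, 120)

Answer: (13, 79, 120)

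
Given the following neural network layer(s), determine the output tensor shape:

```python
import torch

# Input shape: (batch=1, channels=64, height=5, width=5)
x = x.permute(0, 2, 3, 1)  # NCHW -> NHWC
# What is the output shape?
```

Input: (1, 64, 5, 5) -> Output: (1, 5, 5, 64)

Answer: (1, 5, 5, 64)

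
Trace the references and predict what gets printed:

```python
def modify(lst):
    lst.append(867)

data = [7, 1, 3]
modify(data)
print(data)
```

Key concept: function modifies passed list.
Step by step:
`data = [7, 1, 3]` → data = [7, 1, 3]
`modify(data)` → data = [7, 1, 3, 867]
`print(data)` → prints [7, 1, 3, 867]

Answer: [7, 1, 3, 867]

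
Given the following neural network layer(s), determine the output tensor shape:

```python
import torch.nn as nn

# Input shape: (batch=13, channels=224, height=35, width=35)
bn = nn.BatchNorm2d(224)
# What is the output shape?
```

Input: (13, 224, 35, 35) -> Output: (13, 224, 35, 35)

Answer: (13, 224, 35, 35)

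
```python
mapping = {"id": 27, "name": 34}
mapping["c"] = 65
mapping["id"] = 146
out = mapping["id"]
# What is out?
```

Trace:
`mapping = {"id": 27, "name": 34}` → mapping = {'id': 27, 'name': 34}
`mapping["c"] = 65` → mapping = {'id': 27, 'name': 34, 'c': 65}
`mapping["id"] = 146` → mapping = {'id': 146, 'name': 34, 'c': 65}
`out = mapping["id"]` → out = 146
So out = 146

Answer: 146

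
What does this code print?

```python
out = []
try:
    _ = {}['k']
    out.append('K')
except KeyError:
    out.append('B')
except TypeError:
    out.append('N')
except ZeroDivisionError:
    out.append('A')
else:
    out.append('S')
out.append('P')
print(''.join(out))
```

Execution trace: 'B' (except KeyError) → 'P' (after the try/except). Output: BP

Answer: BP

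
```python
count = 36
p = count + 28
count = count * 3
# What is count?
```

Trace:
`count = 36` → count = 36
`p = count + 28` → p = 64
`count = count * 3` → count = 108
So count = 108

Answer: 108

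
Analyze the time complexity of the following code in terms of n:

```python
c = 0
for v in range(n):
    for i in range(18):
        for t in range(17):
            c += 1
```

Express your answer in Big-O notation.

Each loop level contributes: n × 1 × 1. Multiplying the contributions gives O(n).

Answer: O(n)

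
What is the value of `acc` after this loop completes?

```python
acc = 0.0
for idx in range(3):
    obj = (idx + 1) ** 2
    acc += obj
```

Sum of squared losses 1² + 2² + ... + 3²
`acc` takes the values: 0.0 → 1.0 → 5.0 → 14.0

Answer: 14.0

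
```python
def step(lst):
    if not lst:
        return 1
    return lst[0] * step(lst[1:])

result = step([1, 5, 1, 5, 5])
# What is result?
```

Product over [1, 5, 1, 5, 5] = 1 * 5 * 1 * 5 * 5 = 125

Answer: 125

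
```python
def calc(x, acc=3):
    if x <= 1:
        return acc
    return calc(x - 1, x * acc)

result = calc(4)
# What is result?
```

Accumulator trace (n, acc): (4, 3) -> (3, 12) -> (2, 36) -> (1, 72) -> return 72

Answer: 72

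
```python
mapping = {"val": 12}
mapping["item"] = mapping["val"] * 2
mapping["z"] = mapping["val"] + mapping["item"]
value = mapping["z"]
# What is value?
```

Trace:
`mapping = {"val": 12}` → mapping = {'val': 12}
`mapping["item"] = mapping["val"] * 2` → mapping = {'val': 12, 'item': 24}
`mapping["z"] = mapping["val"] + mapping["item"]` → mapping = {'val': 12, 'item': 24, 'z': 36}
`value = mapping["z"]` → value = 36
So value = 36

Answer: 36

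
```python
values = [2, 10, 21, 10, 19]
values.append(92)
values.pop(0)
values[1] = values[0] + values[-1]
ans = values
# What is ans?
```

Trace:
`values = [2, 10, 21, 10, 19]` → values = [2, 10, 21, 10, 19]
`values.append(92)` → values = [2, 10, 21, 10, 19, 92]
`values.pop(0)` → values = [10, 21, 10, 19, 92]
`values[1] = values[0] + values[-1]` → values = [10, 102, 10, 19, 92]
`ans = values` → ans = [10, 102, 10, 19, 92]
So ans = [10, 102, 10, 19, 92]

Answer: [10, 102, 10, 19, 92]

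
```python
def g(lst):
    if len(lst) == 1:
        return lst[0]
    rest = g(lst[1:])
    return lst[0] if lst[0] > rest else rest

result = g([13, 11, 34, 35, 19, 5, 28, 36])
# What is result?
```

Recursive max over [13, 11, 34, 35, 19, 5, 28, 36] = 36

Answer: 36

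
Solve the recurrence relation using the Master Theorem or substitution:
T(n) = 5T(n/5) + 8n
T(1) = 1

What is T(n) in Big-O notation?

By Master Theorem: a=5, b=5, f(n)=8n. Since log_5(5) = 1 and f(n) = Θ(n^1), Case 2 applies. T(n) = O(n log n).

Answer: O(n log n)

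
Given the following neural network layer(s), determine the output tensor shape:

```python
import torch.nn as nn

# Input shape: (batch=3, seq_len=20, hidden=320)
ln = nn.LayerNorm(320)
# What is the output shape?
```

Input: (3, 20, 320) -> Output: (3, 20, 320)

Answer: (3, 20, 320)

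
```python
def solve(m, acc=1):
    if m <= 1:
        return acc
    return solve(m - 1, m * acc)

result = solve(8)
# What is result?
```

Accumulator trace (n, acc): (8, 1) -> (7, 8) -> (6, 56) -> (5, 336) -> (4, 1680) -> (3, 6720) -> (2, 20160) -> (1, 40320) -> return 40320

Answer: 40320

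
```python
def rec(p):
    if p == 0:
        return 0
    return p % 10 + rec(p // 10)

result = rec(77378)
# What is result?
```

Sum of digits of 77378: 8 + 7 + 3 + 7 + 7 = 32

Answer: 32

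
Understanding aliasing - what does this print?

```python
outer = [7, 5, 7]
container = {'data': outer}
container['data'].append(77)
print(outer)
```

Key concept: dict holds reference to list.
Step by step:
`outer = [7, 5, 7]` → outer = [7, 5, 7]
`container = {'data': outer}` → container = {'data': [7, 5, 7]}
`container['data'].append(77)` → outer = [7, 5, 7, 77]; container = {'data': [7, 5, 7, 77]}
`print(outer)` → prints [7, 5, 7, 77]

Answer: [7, 5, 7, 77]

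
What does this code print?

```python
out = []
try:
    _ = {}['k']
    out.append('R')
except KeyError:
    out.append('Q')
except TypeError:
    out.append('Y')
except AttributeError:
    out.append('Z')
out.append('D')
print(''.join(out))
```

Execution trace: 'Q' (except KeyError) → 'D' (after the try/except). Output: QD

Answer: QD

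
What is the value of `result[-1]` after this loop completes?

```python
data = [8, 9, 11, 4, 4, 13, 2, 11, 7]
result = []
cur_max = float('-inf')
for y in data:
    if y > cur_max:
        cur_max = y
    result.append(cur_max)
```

Running max ends at 13
`result` takes the values: [] → [8] → [8, 9] → [8, 9, 11] → [8, 9, 11, 11] → [8, 9, 11, 11, 11] → [8, 9, 11, 11, 11, 13] → [8, 9, 11, 11, 11, 13, 13] → [8, 9, 11, 11, 11, 13, 13, 13] → [8, 9, 11, 11, 11, 13, 13, 13, 13]
So `result[-1]` = 13

Answer: 13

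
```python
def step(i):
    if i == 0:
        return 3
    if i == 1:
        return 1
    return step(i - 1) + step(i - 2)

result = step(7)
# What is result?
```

Build up from base cases: step(0)=3, step(1)=1, step(2)=4, step(3)=5, step(4)=9, step(5)=14, step(6)=23, ..., step(7)=37

Answer: 37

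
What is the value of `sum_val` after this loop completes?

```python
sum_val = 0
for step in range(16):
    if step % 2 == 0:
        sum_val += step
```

Sum of even numbers 0 to 15
`sum_val` takes the values: 0 → 2 → 6 → 12 → 20 → 30 → 42 → 56

Answer: 56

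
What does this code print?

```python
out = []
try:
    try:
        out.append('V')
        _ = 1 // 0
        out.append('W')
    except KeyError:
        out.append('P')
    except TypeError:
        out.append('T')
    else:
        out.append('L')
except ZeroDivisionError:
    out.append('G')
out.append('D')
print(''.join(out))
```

Execution trace: 'V' (try body) → 'G' (outer except ZeroDivisionError) → 'D' (after the try/except). Output: VGD

Answer: VGD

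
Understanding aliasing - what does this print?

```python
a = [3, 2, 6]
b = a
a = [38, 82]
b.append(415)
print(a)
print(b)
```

Key concept: rebinding vs mutation: a is rebound to a new list, b still points at the original.
Step by step:
`a = [3, 2, 6]` → a = [3, 2, 6]
`b = a` → b = [3, 2, 6] (same object as a)
`a = [38, 82]` → a = [38, 82]
`b.append(415)` → b = [3, 2, 6, 415]
`print(a)` → prints [38, 82]
`print(b)` → prints [3, 2, 6, 415]

Answer:
[38, 82]
[3, 2, 6, 415]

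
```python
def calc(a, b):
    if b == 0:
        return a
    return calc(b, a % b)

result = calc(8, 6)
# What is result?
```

calc(8, 6) -> calc(6, 2) -> calc(2, 0) -> 2

Answer: 2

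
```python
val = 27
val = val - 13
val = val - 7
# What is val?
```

Trace:
`val = 27` → val = 27
`val = val - 13` → val = 14
`val = val - 7` → val = 7
So val = 7

Answer: 7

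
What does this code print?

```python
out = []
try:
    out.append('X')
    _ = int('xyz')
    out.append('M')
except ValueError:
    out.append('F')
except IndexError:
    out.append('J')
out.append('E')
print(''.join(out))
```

Execution trace: 'X' (try body) → 'F' (except ValueError) → 'E' (after the try/except). Output: XFE

Answer: XFE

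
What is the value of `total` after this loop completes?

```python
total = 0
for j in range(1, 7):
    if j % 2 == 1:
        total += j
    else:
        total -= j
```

Add odd, subtract even
`total` takes the values: 0 → 1 → -1 → 2 → -2 → 3 → -3

Answer: -3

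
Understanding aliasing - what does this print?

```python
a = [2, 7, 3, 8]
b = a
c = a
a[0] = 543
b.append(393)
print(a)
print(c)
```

Key concept: multiple aliases.
Step by step:
`a = [2, 7, 3, 8]` → a = [2, 7, 3, 8]
`b = a` → b = [2, 7, 3, 8] (same object as a)
`c = a` → c = [2, 7, 3, 8] (same object as a, b)
`a[0] = 543` → a = [543, 7, 3, 8] (same object as b, c); b = [543, 7, 3, 8] (same object as a, c); c = [543, 7, 3, 8] (same object as a, b)
`b.append(393)` → a = [543, 7, 3, 8, 393] (same object as b, c); b = [543, 7, 3, 8, 393] (same object as a, c); c = [543, 7, 3, 8, 393] (same object as a, b)
`print(a)` → prints [543, 7, 3, 8, 393]
`print(c)` → prints [543, 7, 3, 8, 393]

Answer:
[543, 7, 3, 8, 393]
[543, 7, 3, 8, 393]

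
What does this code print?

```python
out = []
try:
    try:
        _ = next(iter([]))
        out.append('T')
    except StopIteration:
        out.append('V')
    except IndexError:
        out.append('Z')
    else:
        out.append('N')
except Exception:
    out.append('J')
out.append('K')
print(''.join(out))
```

Execution trace: 'V' (inner except StopIteration) → 'K' (after the try/except). Output: VK

Answer: VK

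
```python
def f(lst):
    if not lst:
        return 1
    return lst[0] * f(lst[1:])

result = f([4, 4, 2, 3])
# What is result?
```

Product over [4, 4, 2, 3] = 4 * 4 * 2 * 3 = 96

Answer: 96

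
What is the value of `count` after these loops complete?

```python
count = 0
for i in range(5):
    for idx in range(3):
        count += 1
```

5 * 3 = 15
`count` takes the values: 0 → 1 → 2 → 3 → 4 → 5 → 6 → 7 → 8 → 9 → 10 → 11 → 12 → 13 → 14 → 15

Answer: 15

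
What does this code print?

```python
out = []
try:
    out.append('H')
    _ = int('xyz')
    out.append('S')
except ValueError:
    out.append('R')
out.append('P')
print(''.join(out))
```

Execution trace: 'H' (try body) → 'R' (except ValueError) → 'P' (after the try/except). Output: HRP

Answer: HRP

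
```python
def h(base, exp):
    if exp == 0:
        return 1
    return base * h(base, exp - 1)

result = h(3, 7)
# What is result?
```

h(3, 7) = 3 * 3 * 3 * 3 * 3 * 3 * 3 = 2187

Answer: 2187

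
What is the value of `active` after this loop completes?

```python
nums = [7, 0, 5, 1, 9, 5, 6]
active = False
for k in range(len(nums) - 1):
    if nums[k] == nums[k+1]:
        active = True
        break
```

Check consecutive duplicates in [7, 0, 5, 1, 9, 5, 6]
`active` takes the values: False

Answer: False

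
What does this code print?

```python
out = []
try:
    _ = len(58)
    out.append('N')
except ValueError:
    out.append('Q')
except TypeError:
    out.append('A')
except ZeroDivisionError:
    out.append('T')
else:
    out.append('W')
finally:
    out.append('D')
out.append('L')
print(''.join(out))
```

Execution trace: 'A' (except TypeError) → 'D' (finally) → 'L' (after the try/except). Output: ADL

Answer: ADL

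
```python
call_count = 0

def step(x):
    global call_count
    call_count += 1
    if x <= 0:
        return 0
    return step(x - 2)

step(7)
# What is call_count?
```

Linear recursion stepping by 2: 5 calls from x=7 down to ≤0.

Answer: 5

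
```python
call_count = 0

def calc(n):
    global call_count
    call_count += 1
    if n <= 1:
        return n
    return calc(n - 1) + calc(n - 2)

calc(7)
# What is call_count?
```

Calls(n) = 1 + Calls(n-1) + Calls(n-2); Calls(0)=Calls(1)=1. For n=7 this gives 41.

Answer: 41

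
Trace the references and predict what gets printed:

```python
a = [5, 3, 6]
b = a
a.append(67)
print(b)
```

Key concept: basic list aliasing.
Step by step:
`a = [5, 3, 6]` → a = [5, 3, 6]
`b = a` → b = [5, 3, 6] (same object as a)
`a.append(67)` → a = [5, 3, 6, 67] (same object as b); b = [5, 3, 6, 67] (same object as a)
`print(b)` → prints [5, 3, 6, 67]

Answer: [5, 3, 6, 67]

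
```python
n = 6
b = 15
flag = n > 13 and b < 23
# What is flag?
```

Trace:
`n = 6` → n = 6
`b = 15` → b = 15
`flag = n > 13 and b < 23` → flag = False
So flag = False

Answer: False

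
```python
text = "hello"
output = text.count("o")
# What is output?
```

Trace:
`text = "hello"` → text = 'hello'
`output = text.count("o")` → output = 1
So output = 1

Answer: 1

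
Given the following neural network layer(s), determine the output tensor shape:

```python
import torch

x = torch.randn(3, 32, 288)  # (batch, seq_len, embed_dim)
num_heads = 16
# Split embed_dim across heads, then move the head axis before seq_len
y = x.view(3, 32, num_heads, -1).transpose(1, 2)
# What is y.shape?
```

Input: (3, 32, 288) -> head_dim = 288 // 16 = 18; after view: (3, 32, 16, 18) -> after transpose(1, 2): (3, 16, 32, 18) -> Output: (3, 16, 32, 18)

Answer: (3, 16, 32, 18)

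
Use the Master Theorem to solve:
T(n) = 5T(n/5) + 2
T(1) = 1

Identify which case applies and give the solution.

a=5, b=5, f(n)=2. log_5(5) = 1. Since c=0 < 1, Case 1 applies: T(n) = Θ(n^log_b(a)) = O(n).

Answer: O(n) - Case 1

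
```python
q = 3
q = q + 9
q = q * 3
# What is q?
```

Trace:
`q = 3` → q = 3
`q = q + 9` → q = 12
`q = q * 3` → q = 36
So q = 36

Answer: 36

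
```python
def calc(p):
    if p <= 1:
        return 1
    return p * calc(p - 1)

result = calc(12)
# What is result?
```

calc(12) = 12 * 11 * 10 * 9 * 8 * 7 * 6 * 5 * 4 * 3 * 2 * 1 = 479001600

Answer: 479001600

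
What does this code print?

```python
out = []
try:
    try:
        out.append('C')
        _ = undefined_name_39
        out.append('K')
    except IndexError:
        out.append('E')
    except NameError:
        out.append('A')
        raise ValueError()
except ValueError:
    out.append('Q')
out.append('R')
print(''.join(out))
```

Execution trace: 'C' (inner try body) → 'A' (inner except NameError) → 'Q' (outer except ValueError) → 'R' (after the try/except). Output: CAQR

Answer: CAQR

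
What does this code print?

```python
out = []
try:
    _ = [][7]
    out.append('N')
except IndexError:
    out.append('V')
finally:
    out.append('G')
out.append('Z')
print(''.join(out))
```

Execution trace: 'V' (except IndexError) → 'G' (finally) → 'Z' (after the try/except). Output: VGZ

Answer: VGZ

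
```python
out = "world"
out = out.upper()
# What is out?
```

Trace:
`out = "world"` → out = 'world'
`out = out.upper()` → out = 'WORLD'
So out = 'WORLD'

Answer: 'WORLD'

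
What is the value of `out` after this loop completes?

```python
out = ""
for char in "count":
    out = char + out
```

Reverse 'count'
`out` takes the values: "" → "c" → "oc" → "uoc" → "nuoc" → "tnuoc"

Answer: "tnuoc"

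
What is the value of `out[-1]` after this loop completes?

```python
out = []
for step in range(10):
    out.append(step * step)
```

Last element of squares 0 to 9
`out` takes the values: [] → [0] → [0, 1] → [0, 1, 4] → [0, 1, 4, 9] → [0, 1, 4, 9, 16] → [0, 1, 4, 9, 16, 25] → [0, 1, 4, 9, 16, 25, 36] → [0, 1, 4, 9, 16, 25, 36, 49] → [0, 1, 4, 9, 16, 25, 36, 49, 64] → [0, 1, 4, 9, 16, 25, 36, 49, 64, 81]
So `out[-1]` = 81

Answer: 81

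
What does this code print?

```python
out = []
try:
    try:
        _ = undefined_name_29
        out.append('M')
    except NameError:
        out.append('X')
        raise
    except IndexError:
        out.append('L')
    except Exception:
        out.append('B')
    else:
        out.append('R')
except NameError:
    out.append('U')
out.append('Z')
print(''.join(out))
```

Execution trace: 'X' (inner except NameError) → 'U' (outer except NameError) → 'Z' (after the try/except). Output: XUZ

Answer: XUZ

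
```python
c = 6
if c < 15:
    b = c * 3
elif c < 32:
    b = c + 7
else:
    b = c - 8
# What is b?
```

Trace:
`c = 6` → c = 6
`if c < 15: ...` → c < 15 is True → b = 18
So b = 18

Answer: 18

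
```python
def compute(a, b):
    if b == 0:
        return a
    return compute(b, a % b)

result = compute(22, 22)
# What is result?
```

compute(22, 22) -> compute(22, 0) -> 22

Answer: 22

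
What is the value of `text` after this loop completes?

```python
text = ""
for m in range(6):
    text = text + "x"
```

Repeat 'x' 6 times
`text` takes the values: "" → "x" → "xx" → "xxx" → "xxxx" → "xxxxx" → "xxxxxx"

Answer: "xxxxxx"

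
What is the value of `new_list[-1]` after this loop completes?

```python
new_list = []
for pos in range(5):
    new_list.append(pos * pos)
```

Last element of squares 0 to 4
`new_list` takes the values: [] → [0] → [0, 1] → [0, 1, 4] → [0, 1, 4, 9] → [0, 1, 4, 9, 16]
So `new_list[-1]` = 16

Answer: 16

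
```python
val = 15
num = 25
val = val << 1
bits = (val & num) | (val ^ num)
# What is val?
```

Trace:
`val = 15` → val = 15
`num = 25` → num = 25
`val = val << 1` → val = 30
`bits = (val & num) | (val ^ num)` → bits = 31
So val = 30

Answer: 30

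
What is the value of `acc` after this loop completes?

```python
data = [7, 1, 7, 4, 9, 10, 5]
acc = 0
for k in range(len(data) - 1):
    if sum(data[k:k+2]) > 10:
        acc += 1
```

Count windows with sum > 10
`acc` takes the values: 0 → 1 → 2 → 3 → 4

Answer: 4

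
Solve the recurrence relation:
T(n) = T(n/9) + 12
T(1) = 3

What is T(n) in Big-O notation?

Each step divides n by 9 and adds 12. After log_9(n) steps we reach T(1)=3. So T(n) = 12·log_9(n) + 3 = O(log n).

Answer: O(log n)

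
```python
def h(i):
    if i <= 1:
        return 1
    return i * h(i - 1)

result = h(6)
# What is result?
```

h(6) = 6 * 5 * 4 * 3 * 2 * 1 = 720

Answer: 720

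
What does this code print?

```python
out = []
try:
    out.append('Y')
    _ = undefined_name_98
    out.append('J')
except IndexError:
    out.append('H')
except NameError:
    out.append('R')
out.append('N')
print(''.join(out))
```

Execution trace: 'Y' (try body) → 'R' (except NameError) → 'N' (after the try/except). Output: YRN

Answer: YRN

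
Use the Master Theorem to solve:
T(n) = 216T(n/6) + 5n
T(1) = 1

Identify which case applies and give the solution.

a=216, b=6, f(n)=5n. log_6(216) = 3. Since c=1 < 3, Case 1 applies: T(n) = Θ(n^log_b(a)) = O(n^3).

Answer: O(n^3) - Case 1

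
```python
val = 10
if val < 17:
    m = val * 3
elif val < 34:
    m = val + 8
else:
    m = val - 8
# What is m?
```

Trace:
`val = 10` → val = 10
`if val < 17: ...` → val < 17 is True → m = 30
So m = 30

Answer: 30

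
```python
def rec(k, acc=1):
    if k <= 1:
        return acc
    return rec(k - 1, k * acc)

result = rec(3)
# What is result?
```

Accumulator trace (n, acc): (3, 1) -> (2, 3) -> (1, 6) -> return 6

Answer: 6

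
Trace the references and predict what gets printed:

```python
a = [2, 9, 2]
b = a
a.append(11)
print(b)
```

Key concept: basic list aliasing.
Step by step:
`a = [2, 9, 2]` → a = [2, 9, 2]
`b = a` → b = [2, 9, 2] (same object as a)
`a.append(11)` → a = [2, 9, 2, 11] (same object as b); b = [2, 9, 2, 11] (same object as a)
`print(b)` → prints [2, 9, 2, 11]

Answer: [2, 9, 2, 11]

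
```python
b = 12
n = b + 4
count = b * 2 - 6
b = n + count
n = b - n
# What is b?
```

Trace:
`b = 12` → b = 12
`n = b + 4` → n = 16
`count = b * 2 - 6` → count = 18
`b = n + count` → b = 34
`n = b - n` → n = 18
So b = 34

Answer: 34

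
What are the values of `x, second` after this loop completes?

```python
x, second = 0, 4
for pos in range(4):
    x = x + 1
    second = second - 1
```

x goes 0→4, second goes 4→0
`x, second` takes the values: (0, 4) → (1, 4) → (1, 3) → (2, 3) → (2, 2) → (3, 2) → (3, 1) → (4, 1) → (4, 0)

Answer: 4, 0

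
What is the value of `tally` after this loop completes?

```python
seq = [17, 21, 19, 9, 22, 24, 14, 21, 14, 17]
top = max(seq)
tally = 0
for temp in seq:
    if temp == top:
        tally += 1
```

Count of max value 24 in [17, 21, 19, 9, 22, 24, 14, 21, 14, 17]
`tally` takes the values: 0 → 1

Answer: 1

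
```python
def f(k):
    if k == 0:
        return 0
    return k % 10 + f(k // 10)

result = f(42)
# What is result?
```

Sum of digits of 42: 2 + 4 = 6

Answer: 6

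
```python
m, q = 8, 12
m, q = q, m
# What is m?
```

Trace:
`m, q = 8, 12` → m = 8; q = 12
`m, q = q, m` → m = 12; q = 8
So m = 12

Answer: 12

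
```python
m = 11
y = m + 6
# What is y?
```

Trace:
`m = 11` → m = 11
`y = m + 6` → y = 17
So y = 17

Answer: 17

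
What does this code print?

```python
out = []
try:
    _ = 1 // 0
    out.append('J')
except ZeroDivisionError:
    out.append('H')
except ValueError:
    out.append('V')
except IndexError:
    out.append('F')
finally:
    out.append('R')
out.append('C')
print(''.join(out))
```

Execution trace: 'H' (except ZeroDivisionError) → 'R' (finally) → 'C' (after the try/except). Output: HRC

Answer: HRC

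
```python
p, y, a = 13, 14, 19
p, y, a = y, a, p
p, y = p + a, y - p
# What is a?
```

Trace:
`p, y, a = 13, 14, 19` → p = 13; y = 14; a = 19
`p, y, a = y, a, p` → p = 14; y = 19; a = 13
`p, y = p + a, y - p` → p = 27; y = 5
So a = 13

Answer: 13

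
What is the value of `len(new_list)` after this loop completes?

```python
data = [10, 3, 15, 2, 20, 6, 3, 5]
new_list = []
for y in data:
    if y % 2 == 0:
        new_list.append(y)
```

Count even numbers in [10, 3, 15, 2, 20, 6, 3, 5]
`new_list` takes the values: [] → [10] → [10, 2] → [10, 2, 20] → [10, 2, 20, 6]
So `len(new_list)` = 4

Answer: 4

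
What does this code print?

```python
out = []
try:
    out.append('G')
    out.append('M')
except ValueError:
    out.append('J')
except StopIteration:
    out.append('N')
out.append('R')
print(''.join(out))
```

Execution trace: 'G' (try body) → 'M' (try body, no exception) → 'R' (after the try/except). Output: GMR

Answer: GMR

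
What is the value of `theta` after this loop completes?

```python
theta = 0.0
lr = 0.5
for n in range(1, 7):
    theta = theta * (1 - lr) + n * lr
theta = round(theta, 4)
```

Moving average with lr=0.5
`theta` takes the values: 0.0 → 0.5 → 1.25 → 2.125 → 3.0625 → 4.03125 → 5.015625 → 5.0156

Answer: 5.0156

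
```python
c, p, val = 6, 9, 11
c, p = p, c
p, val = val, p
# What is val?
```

Trace:
`c, p, val = 6, 9, 11` → c = 6; p = 9; val = 11
`c, p = p, c` → c = 9; p = 6
`p, val = val, p` → p = 11; val = 6
So val = 6

Answer: 6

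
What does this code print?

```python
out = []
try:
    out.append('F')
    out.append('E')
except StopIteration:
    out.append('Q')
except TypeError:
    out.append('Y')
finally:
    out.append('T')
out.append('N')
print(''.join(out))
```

Execution trace: 'F' (try body) → 'E' (try body, no exception) → 'T' (finally) → 'N' (after the try/except). Output: FETN

Answer: FETN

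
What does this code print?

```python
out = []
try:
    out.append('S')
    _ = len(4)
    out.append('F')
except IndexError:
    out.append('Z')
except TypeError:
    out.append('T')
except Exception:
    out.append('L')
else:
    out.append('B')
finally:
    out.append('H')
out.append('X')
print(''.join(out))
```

Execution trace: 'S' (try body) → 'T' (except TypeError) → 'H' (finally) → 'X' (after the try/except). Output: STHX

Answer: STHX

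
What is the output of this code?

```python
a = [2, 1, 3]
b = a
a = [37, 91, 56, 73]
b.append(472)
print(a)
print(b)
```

Key concept: rebinding vs mutation: a is rebound to a new list, b still points at the original.
Step by step:
`a = [2, 1, 3]` → a = [2, 1, 3]
`b = a` → b = [2, 1, 3] (same object as a)
`a = [37, 91, 56, 73]` → a = [37, 91, 56, 73]
`b.append(472)` → b = [2, 1, 3, 472]
`print(a)` → prints [37, 91, 56, 73]
`print(b)` → prints [2, 1, 3, 472]

Answer:
[37, 91, 56, 73]
[2, 1, 3, 472]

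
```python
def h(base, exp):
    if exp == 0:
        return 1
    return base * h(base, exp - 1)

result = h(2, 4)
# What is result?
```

h(2, 4) = 2 * 2 * 2 * 2 = 16

Answer: 16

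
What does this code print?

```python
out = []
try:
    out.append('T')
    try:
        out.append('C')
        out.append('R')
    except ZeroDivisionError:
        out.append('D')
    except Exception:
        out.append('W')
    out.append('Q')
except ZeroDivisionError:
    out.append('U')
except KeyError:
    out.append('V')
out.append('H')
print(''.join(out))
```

Execution trace: 'T' (try body) → 'C' (inner try body) → 'R' (inner try body, no exception) → 'Q' (try body, no exception) → 'H' (after the try/except). Output: TCRQH

Answer: TCRQH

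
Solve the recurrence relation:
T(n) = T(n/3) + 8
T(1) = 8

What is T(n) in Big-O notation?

Each step divides n by 3 and adds 8. After log_3(n) steps we reach T(1)=8. So T(n) = 8·log_3(n) + 8 = O(log n).

Answer: O(log n)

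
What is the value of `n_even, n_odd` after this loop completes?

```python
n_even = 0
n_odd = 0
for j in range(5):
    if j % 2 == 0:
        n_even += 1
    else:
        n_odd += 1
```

Count evens and odds in range(5)
`n_even, n_odd` takes the values: (0, 0) → (1, 0) → (1, 1) → (2, 1) → (2, 2) → (3, 2)

Answer: 3, 2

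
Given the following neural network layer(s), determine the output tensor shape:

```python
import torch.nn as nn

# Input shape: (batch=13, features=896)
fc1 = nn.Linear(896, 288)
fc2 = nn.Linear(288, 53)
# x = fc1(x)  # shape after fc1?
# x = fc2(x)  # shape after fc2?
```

Input: (13, 896) -> after fc1: (13, 288) -> Output: (13, 53)

Answer: (13, 53)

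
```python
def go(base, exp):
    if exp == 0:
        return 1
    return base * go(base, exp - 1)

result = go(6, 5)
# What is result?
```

go(6, 5) = 6 * 6 * 6 * 6 * 6 = 7776

Answer: 7776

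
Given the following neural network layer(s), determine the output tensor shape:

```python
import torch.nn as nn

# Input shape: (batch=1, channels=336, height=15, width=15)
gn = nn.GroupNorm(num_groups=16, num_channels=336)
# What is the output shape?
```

Input: (1, 336, 15, 15) -> Output: (1, 336, 15, 15)

Answer: (1, 336, 15, 15)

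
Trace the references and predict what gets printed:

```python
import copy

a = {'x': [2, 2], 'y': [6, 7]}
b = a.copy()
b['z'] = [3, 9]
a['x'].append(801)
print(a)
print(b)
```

Key concept: shallow copy of dict with mutable values.
Step by step:
`a = {'x': [2, 2], 'y': [6, 7]}` → a = {'x': [2, 2], 'y': [6, 7]}
`b = a.copy()` → b = {'x': [2, 2], 'y': [6, 7]}
`b['z'] = [3, 9]` → b = {'x': [2, 2], 'y': [6, 7], 'z': [3, 9]}
`a['x'].append(801)` → a = {'x': [2, 2, 801], 'y': [6, 7]}; b = {'x': [2, 2, 801], 'y': [6, 7], 'z': [3, 9]}
`print(a)` → prints {'x': [2, 2, 801], 'y': [6, 7]}
`print(b)` → prints {'x': [2, 2, 801], 'y': [6, 7], 'z': [3, 9]}

Answer:
{'x': [2, 2, 801], 'y': [6, 7]}
{'x': [2, 2, 801], 'y': [6, 7], 'z': [3, 9]}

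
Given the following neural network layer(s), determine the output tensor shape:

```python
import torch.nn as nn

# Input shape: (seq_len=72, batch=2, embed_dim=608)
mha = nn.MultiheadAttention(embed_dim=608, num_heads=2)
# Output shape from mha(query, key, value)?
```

Input: (72, 2, 608) -> Output: (72, 2, 608)

Answer: (72, 2, 608)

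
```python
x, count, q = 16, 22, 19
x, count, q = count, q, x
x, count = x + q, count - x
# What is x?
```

Trace:
`x, count, q = 16, 22, 19` → x = 16; count = 22; q = 19
`x, count, q = count, q, x` → x = 22; count = 19; q = 16
`x, count = x + q, count - x` → x = 38; count = -3
So x = 38

Answer: 38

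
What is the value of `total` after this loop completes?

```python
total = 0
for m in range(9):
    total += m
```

Sum of 0 to 8 = 36
`total` takes the values: 0 → 1 → 3 → 6 → 10 → 15 → 21 → 28 → 36

Answer: 36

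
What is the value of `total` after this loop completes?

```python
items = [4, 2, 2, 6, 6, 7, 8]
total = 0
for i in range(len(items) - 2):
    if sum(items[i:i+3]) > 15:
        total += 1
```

Count windows with sum > 15
`total` takes the values: 0 → 1 → 2

Answer: 2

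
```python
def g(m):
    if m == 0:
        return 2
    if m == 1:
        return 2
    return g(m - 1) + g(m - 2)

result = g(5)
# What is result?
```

Build up from base cases: g(0)=2, g(1)=2, g(2)=4, g(3)=6, g(4)=10, g(5)=16

Answer: 16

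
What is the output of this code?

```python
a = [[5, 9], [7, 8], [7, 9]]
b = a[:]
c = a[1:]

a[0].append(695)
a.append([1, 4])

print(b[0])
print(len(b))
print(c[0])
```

Key concept: slice with nested mutation.
Step by step:
`a = [[5, 9], [7, 8], [7, 9]]` → a = [[5, 9], [7, 8], [7, 9]]
`b = a[:]` → b = [[5, 9], [7, 8], [7, 9]]
`c = a[1:]` → c = [[7, 8], [7, 9]]
`a[0].append(695)` → a = [[5, 9, 695], [7, 8], [7, 9]]; b = [[5, 9, 695], [7, 8], [7, 9]]
`a.append([1, 4])` → a = [[5, 9, 695], [7, 8], [7, 9], [1, 4]]
`print(b[0])` → prints [5, 9, 695]
`print(len(b))` → prints 3
`print(c[0])` → prints [7, 8]

Answer:
[5, 9, 695]
3
[7, 8]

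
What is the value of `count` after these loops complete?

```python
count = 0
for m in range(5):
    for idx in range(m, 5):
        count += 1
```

Upper triangle: 5 + 4 + ... + 1
`count` takes the values: 0 → 1 → 2 → 3 → 4 → 5 → 6 → 7 → 8 → 9 → 10 → 11 → 12 → 13 → 14 → 15

Answer: 15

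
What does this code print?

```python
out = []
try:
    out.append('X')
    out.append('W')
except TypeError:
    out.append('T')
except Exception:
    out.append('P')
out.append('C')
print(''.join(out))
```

Execution trace: 'X' (try body) → 'W' (try body, no exception) → 'C' (after the try/except). Output: XWC

Answer: XWC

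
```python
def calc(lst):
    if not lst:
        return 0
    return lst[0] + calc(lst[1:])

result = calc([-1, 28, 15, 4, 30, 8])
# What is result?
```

(-1) + 28 + 15 + 4 + 30 + 8 + 0 = 84

Answer: 84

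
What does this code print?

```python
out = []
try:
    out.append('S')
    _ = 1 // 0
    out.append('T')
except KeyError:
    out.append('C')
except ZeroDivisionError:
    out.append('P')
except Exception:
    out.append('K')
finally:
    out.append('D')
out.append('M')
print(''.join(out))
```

Execution trace: 'S' (try body) → 'P' (except ZeroDivisionError) → 'D' (finally) → 'M' (after the try/except). Output: SPDM

Answer: SPDM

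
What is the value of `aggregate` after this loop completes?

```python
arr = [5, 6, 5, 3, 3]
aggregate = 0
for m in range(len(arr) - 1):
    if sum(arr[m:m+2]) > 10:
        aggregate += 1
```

Count windows with sum > 10
`aggregate` takes the values: 0 → 1 → 2

Answer: 2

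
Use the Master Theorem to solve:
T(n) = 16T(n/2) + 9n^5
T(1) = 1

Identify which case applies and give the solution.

a=16, b=2, f(n)=9n^5. log_2(16) = 4. Since c=5 > 4 and the regularity condition holds (16(n/2)^5 = (16/2^5)n^5 with 16/2^5 < 1), Case 3 applies: T(n) = Θ(f(n)) = O(n^5).

Answer: O(n^5) - Case 3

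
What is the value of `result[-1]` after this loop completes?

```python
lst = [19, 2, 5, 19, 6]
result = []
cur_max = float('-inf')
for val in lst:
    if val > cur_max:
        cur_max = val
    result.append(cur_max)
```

Running max ends at 19
`result` takes the values: [] → [19] → [19, 19] → [19, 19, 19] → [19, 19, 19, 19] → [19, 19, 19, 19, 19]
So `result[-1]` = 19

Answer: 19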